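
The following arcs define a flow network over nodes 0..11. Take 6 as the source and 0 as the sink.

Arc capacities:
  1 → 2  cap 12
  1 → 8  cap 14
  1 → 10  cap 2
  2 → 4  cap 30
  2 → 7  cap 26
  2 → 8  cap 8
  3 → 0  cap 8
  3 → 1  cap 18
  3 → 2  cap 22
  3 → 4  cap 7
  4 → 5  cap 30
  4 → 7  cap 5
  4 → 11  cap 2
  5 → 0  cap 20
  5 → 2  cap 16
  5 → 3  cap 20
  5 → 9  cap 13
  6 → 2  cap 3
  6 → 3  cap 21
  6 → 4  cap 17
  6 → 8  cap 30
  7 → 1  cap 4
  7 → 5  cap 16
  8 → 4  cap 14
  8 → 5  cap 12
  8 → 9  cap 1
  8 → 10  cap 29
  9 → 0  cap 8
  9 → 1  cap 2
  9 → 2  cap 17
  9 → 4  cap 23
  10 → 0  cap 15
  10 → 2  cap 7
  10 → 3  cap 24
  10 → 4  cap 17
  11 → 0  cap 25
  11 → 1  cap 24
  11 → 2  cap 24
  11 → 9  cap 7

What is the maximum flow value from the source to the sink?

augment #1: 6→3→0 bottleneck 8, total now 8
augment #2: 6→4→5→0 bottleneck 17, total now 25
augment #3: 6→8→5→0 bottleneck 3, total now 28
augment #4: 6→8→9→0 bottleneck 1, total now 29
augment #5: 6→8→10→0 bottleneck 15, total now 44
augment #6: 6→2→4→11→0 bottleneck 2, total now 46
augment #7: 6→8→5→9→0 bottleneck 7, total now 53

Maximum flow value: 53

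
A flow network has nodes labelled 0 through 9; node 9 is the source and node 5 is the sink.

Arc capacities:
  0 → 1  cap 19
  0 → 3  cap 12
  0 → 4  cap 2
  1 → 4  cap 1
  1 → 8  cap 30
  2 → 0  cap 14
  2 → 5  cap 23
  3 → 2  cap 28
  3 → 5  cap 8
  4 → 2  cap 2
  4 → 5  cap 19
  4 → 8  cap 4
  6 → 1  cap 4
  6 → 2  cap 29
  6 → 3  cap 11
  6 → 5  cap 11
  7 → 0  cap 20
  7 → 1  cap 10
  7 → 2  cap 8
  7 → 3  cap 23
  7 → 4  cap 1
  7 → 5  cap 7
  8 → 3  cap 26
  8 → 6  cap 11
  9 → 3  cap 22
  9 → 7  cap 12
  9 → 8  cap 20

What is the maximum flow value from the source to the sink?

augment #1: 9→3→5 bottleneck 8, total now 8
augment #2: 9→7→5 bottleneck 7, total now 15
augment #3: 9→3→2→5 bottleneck 14, total now 29
augment #4: 9→7→2→5 bottleneck 5, total now 34
augment #5: 9→8→6→5 bottleneck 11, total now 45
augment #6: 9→8→3→2→5 bottleneck 4, total now 49
augment #7: 9→8→3→2→0→4→5 bottleneck 2, total now 51
augment #8: 9→8→3→2→7→4→5 bottleneck 1, total now 52
augment #9: 9→8→3→2→0→1→4→5 bottleneck 1, total now 53

Maximum flow value: 53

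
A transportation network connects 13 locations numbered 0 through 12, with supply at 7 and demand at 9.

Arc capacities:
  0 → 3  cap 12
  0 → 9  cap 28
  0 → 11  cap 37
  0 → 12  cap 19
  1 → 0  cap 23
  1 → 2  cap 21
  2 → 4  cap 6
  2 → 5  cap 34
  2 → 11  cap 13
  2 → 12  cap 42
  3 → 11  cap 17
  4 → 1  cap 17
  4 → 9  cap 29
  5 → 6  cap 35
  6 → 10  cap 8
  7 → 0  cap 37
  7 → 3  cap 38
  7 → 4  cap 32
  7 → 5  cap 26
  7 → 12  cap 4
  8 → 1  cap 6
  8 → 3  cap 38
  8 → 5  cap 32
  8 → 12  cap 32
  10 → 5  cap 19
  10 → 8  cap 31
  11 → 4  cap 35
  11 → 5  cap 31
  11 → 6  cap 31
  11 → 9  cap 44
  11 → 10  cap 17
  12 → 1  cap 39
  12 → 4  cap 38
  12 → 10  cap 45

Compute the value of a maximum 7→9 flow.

Maximum flow value: 98

augment #1: 7→0→9 bottleneck 28, total now 28
augment #2: 7→4→9 bottleneck 29, total now 57
augment #3: 7→0→11→9 bottleneck 9, total now 66
augment #4: 7→3→11→9 bottleneck 17, total now 83
augment #5: 7→4→1→0→11→9 bottleneck 3, total now 86
augment #6: 7→12→1→0→11→9 bottleneck 4, total now 90
augment #7: 7→5→6→10→8→1→0→11→9 bottleneck 6, total now 96
augment #8: 7→5→6→10→8→12→1→0→11→9 bottleneck 2, total now 98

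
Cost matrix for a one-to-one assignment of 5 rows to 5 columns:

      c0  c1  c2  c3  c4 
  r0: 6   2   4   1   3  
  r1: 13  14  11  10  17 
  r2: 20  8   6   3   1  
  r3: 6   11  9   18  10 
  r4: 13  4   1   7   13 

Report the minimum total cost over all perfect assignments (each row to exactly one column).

Minimum assignment cost: 20

optimal assignment: row0→col1 (cost 2), row1→col3 (cost 10), row2→col4 (cost 1), row3→col0 (cost 6), row4→col2 (cost 1)
total = 2 + 10 + 1 + 6 + 1 = 20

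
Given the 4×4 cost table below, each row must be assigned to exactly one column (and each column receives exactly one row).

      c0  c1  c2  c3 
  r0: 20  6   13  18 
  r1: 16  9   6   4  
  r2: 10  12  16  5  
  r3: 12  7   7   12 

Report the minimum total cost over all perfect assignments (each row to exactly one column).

optimal assignment: row0→col1 (cost 6), row1→col3 (cost 4), row2→col0 (cost 10), row3→col2 (cost 7)
total = 6 + 4 + 10 + 7 = 27

Minimum assignment cost: 27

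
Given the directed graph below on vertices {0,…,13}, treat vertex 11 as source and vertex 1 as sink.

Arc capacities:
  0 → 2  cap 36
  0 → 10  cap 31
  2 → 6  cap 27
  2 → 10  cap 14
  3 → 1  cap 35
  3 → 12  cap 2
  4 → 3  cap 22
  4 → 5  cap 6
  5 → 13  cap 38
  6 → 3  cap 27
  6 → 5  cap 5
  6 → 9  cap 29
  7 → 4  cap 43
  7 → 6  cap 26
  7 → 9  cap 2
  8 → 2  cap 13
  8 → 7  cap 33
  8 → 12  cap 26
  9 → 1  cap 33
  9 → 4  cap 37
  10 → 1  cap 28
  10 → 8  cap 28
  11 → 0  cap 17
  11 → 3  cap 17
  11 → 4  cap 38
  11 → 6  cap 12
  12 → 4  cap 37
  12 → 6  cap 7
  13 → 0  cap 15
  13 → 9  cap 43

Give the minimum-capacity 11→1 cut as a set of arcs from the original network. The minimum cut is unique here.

Min-cut arcs: {(3,1), (3,12), (4,5), (11,0), (11,6)} (total capacity 72)

augment #1: 11→3→1 push 17
augment #2: 11→0→10→1 push 17
augment #3: 11→4→3→1 push 18
augment #4: 11→6→9→1 push 12
augment #5: 11→4→5→13→9→1 push 6
augment #6: 11→4→3→12→6→9→1 push 2
max flow = 72; residual-reachable set from 11 gives S-side
cut edges (S→T): {(3,1), (3,12), (4,5), (11,0), (11,6)} total cap 72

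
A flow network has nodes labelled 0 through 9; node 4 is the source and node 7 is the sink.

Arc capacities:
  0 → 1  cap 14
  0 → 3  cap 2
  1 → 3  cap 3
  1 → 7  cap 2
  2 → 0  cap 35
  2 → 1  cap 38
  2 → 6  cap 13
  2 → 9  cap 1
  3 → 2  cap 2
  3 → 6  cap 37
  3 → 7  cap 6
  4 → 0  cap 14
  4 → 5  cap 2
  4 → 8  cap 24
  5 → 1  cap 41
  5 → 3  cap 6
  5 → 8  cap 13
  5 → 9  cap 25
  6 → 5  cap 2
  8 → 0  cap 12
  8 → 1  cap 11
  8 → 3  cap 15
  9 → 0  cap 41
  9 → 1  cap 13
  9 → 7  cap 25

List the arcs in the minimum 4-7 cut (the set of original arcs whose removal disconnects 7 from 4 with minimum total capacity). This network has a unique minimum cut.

augment #1: 4→0→1→7 push 2
augment #2: 4→0→3→7 push 2
augment #3: 4→5→3→7 push 2
augment #4: 4→8→3→7 push 2
augment #5: 4→8→3→2→9→7 push 1
augment #6: 4→8→3→5→9→7 push 2
augment #7: 4→8→3→6→5→9→7 push 2
max flow = 13; residual-reachable set from 4 gives S-side
cut edges (S→T): {(1,7), (2,9), (3,7), (4,5), (6,5)} total cap 13

Min-cut arcs: {(1,7), (2,9), (3,7), (4,5), (6,5)} (total capacity 13)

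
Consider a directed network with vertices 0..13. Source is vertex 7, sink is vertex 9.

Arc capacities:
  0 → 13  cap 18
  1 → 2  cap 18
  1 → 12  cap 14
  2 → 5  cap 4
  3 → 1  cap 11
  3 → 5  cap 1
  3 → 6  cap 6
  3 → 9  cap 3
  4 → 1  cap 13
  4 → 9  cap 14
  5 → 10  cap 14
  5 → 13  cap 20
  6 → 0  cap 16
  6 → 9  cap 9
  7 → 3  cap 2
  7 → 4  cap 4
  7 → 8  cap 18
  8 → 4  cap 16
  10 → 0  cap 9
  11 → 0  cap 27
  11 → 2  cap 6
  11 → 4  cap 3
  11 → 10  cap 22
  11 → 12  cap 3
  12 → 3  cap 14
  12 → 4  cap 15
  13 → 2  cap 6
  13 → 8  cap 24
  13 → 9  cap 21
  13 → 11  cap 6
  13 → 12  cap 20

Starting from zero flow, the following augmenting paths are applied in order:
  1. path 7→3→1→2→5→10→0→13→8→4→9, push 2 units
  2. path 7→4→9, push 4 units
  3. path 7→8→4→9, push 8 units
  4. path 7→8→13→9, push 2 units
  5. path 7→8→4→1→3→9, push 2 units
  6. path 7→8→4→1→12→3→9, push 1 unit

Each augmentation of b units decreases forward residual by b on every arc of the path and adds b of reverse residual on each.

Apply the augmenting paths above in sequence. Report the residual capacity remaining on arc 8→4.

Residual capacity of (8,4): 3

after path 1 (7→3→1→2→5→10→0→13→8→4→9, push 2): res(8,4)=14
after path 2 (7→4→9, push 4): res(8,4)=14
after path 3 (7→8→4→9, push 8): res(8,4)=6
after path 4 (7→8→13→9, push 2): res(8,4)=6
after path 5 (7→8→4→1→3→9, push 2): res(8,4)=4
after path 6 (7→8→4→1→12→3→9, push 1): res(8,4)=3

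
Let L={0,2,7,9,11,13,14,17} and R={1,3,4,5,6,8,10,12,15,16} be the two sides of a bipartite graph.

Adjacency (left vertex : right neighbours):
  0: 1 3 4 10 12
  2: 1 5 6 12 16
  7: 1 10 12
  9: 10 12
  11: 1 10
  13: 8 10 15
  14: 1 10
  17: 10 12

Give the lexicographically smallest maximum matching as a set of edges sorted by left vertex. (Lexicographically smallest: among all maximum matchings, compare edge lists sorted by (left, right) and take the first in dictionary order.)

|M| = 6 (so the lex-smallest maximum matching has 6 edges)
process left vertices in ascending order; for each, take the smallest-labelled available neighbour that still permits 6 edges overall, or leave it unmatched if none does
lex-smallest matching: {0-3, 2-5, 7-1, 9-10, 13-8, 17-12}

Lex-smallest maximum matching: {(0,3), (2,5), (7,1), (9,10), (13,8), (17,12)}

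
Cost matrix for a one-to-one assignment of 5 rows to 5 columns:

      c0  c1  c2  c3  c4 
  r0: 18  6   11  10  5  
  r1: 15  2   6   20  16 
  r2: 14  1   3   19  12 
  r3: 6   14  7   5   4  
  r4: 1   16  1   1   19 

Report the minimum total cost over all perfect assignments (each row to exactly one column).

optimal assignment: row0→col4 (cost 5), row1→col1 (cost 2), row2→col2 (cost 3), row3→col3 (cost 5), row4→col0 (cost 1)
total = 5 + 2 + 3 + 5 + 1 = 16

Minimum assignment cost: 16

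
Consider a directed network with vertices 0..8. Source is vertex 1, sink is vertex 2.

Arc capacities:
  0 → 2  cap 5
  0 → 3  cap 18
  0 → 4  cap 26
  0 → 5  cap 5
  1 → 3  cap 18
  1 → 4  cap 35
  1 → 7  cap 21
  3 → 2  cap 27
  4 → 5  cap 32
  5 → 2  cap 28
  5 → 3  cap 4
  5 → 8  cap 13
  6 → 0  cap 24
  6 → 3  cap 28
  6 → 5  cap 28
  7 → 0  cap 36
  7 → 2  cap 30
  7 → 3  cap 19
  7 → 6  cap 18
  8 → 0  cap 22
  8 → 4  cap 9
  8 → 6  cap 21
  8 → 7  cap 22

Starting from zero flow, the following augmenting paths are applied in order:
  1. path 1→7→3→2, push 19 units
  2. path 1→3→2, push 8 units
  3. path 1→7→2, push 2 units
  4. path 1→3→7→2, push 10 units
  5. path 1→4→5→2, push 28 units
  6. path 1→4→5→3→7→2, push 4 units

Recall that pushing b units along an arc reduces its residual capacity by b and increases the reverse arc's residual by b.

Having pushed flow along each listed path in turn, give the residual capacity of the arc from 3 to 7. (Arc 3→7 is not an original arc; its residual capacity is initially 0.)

after path 1 (1→7→3→2, push 19): res(3,7)=19
after path 2 (1→3→2, push 8): res(3,7)=19
after path 3 (1→7→2, push 2): res(3,7)=19
after path 4 (1→3→7→2, push 10): res(3,7)=9
after path 5 (1→4→5→2, push 28): res(3,7)=9
after path 6 (1→4→5→3→7→2, push 4): res(3,7)=5

Residual capacity of (3,7): 5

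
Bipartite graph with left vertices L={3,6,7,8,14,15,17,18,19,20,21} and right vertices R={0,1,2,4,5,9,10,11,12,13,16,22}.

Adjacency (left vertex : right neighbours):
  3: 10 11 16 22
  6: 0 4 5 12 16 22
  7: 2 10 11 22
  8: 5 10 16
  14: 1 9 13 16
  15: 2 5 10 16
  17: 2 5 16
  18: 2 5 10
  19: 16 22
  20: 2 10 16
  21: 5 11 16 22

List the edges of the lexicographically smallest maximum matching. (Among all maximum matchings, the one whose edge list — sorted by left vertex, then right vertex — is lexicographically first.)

Lex-smallest maximum matching: {(3,10), (6,0), (7,2), (8,5), (14,1), (15,16), (19,22), (21,11)}

|M| = 8 (so the lex-smallest maximum matching has 8 edges)
process left vertices in ascending order; for each, take the smallest-labelled available neighbour that still permits 8 edges overall, or leave it unmatched if none does
lex-smallest matching: {3-10, 6-0, 7-2, 8-5, 14-1, 15-16, 19-22, 21-11}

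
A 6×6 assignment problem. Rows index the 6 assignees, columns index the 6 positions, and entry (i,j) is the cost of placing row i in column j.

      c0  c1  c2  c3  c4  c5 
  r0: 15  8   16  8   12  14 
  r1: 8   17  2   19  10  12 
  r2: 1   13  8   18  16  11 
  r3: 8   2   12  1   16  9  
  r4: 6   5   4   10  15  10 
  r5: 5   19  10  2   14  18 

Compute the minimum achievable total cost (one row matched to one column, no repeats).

Minimum assignment cost: 29

optimal assignment: row0→col4 (cost 12), row1→col2 (cost 2), row2→col0 (cost 1), row3→col1 (cost 2), row4→col5 (cost 10), row5→col3 (cost 2)
total = 12 + 2 + 1 + 2 + 10 + 2 = 29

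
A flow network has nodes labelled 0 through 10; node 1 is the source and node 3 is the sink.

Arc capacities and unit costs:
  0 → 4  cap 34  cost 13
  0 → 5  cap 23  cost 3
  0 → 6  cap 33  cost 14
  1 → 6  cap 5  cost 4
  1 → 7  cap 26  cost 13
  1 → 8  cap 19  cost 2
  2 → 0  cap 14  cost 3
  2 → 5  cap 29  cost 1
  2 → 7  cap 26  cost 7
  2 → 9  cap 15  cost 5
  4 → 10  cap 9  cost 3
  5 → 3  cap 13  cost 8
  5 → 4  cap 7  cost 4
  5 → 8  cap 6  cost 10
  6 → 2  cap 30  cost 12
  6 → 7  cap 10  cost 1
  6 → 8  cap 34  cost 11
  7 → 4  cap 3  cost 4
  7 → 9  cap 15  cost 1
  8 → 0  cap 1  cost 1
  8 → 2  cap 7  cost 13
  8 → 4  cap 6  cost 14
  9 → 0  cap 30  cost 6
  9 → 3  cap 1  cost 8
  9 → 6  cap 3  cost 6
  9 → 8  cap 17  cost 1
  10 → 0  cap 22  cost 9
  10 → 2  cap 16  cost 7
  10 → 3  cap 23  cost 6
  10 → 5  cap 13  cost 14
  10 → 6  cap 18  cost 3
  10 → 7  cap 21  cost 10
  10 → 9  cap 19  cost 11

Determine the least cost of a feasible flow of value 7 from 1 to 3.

shortest-cost path #1: 1→6→7→9→3 push 1 @ unit cost 14 (adds 14)
shortest-cost path #2: 1→8→0→5→3 push 1 @ unit cost 14 (adds 14)
shortest-cost path #3: 1→6→7→4→10→3 push 3 @ unit cost 18 (adds 54)
shortest-cost path #4: 1→6→7→9→0→5→3 push 1 @ unit cost 23 (adds 23)
shortest-cost path #5: 1→8→2→5→3 push 1 @ unit cost 24 (adds 24)
total cost = 129

Minimum cost for 7 units: 129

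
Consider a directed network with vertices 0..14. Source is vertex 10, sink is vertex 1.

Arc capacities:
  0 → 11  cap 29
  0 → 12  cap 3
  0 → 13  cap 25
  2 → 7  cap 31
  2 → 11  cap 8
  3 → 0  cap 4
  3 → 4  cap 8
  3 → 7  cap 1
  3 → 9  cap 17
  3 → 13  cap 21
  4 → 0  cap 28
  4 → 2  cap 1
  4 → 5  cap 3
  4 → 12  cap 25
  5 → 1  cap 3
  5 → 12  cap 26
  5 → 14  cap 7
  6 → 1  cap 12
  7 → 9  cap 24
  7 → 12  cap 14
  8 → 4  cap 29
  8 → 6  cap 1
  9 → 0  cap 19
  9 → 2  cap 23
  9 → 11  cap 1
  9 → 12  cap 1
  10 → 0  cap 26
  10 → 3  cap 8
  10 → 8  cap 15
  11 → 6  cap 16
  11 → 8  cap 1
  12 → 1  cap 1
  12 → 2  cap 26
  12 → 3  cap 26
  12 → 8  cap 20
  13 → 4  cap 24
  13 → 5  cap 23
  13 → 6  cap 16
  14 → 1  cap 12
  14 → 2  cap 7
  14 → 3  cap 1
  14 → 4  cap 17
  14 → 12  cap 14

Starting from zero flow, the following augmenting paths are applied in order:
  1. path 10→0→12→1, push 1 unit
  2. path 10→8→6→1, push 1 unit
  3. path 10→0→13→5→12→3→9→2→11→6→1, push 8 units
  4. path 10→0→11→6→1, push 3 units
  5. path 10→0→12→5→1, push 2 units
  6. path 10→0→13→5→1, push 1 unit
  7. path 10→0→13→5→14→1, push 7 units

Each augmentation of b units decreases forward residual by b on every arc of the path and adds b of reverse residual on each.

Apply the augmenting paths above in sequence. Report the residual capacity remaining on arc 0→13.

Residual capacity of (0,13): 9

after path 1 (10→0→12→1, push 1): res(0,13)=25
after path 2 (10→8→6→1, push 1): res(0,13)=25
after path 3 (10→0→13→5→12→3→9→2→11→6→1, push 8): res(0,13)=17
after path 4 (10→0→11→6→1, push 3): res(0,13)=17
after path 5 (10→0→12→5→1, push 2): res(0,13)=17
after path 6 (10→0→13→5→1, push 1): res(0,13)=16
after path 7 (10→0→13→5→14→1, push 7): res(0,13)=9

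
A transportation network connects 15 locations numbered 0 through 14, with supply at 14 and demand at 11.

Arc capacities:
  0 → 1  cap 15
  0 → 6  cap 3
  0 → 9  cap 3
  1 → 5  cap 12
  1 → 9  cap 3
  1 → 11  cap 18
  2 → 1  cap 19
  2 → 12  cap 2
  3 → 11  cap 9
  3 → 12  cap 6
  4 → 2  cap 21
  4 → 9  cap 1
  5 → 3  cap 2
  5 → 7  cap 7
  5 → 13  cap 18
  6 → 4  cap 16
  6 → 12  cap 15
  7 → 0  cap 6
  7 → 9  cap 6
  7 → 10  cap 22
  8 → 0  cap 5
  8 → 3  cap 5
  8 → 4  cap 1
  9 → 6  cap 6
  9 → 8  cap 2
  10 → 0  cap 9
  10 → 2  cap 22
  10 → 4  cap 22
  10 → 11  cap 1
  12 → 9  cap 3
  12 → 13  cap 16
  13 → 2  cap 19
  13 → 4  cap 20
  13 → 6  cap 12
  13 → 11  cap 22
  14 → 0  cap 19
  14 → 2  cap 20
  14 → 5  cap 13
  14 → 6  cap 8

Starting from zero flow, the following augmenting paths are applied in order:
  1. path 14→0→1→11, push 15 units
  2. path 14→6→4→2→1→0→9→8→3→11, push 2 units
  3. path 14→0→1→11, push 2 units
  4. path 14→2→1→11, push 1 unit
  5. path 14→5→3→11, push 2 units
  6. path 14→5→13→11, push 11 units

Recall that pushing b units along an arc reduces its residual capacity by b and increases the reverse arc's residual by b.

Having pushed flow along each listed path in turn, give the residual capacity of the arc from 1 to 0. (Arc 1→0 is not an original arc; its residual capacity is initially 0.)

Residual capacity of (1,0): 15

after path 1 (14→0→1→11, push 15): res(1,0)=15
after path 2 (14→6→4→2→1→0→9→8→3→11, push 2): res(1,0)=13
after path 3 (14→0→1→11, push 2): res(1,0)=15
after path 4 (14→2→1→11, push 1): res(1,0)=15
after path 5 (14→5→3→11, push 2): res(1,0)=15
after path 6 (14→5→13→11, push 11): res(1,0)=15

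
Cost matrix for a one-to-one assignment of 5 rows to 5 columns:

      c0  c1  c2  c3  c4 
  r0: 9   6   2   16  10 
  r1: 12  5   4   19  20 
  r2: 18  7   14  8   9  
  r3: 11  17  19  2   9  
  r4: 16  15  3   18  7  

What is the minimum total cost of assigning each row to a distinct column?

Minimum assignment cost: 28

optimal assignment: row0→col0 (cost 9), row1→col1 (cost 5), row2→col4 (cost 9), row3→col3 (cost 2), row4→col2 (cost 3)
total = 9 + 5 + 9 + 2 + 3 = 28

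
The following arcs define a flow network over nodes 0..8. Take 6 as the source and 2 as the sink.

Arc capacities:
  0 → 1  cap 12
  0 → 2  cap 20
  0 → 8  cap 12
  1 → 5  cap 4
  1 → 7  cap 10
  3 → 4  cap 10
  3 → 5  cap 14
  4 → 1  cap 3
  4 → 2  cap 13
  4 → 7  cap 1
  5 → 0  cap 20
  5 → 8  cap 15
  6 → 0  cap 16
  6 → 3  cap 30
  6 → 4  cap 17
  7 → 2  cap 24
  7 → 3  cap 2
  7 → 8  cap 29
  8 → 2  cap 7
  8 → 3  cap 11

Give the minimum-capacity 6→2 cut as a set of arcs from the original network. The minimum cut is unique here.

augment #1: 6→0→2 push 16
augment #2: 6→4→2 push 13
augment #3: 6→4→7→2 push 1
augment #4: 6→3→5→0→2 push 4
augment #5: 6→3→5→8→2 push 7
augment #6: 6→4→1→7→2 push 3
augment #7: 6→3→5→0→1→7→2 push 3
max flow = 47; residual-reachable set from 6 gives S-side
cut edges (S→T): {(3,5), (4,1), (4,2), (4,7), (6,0)} total cap 47

Min-cut arcs: {(3,5), (4,1), (4,2), (4,7), (6,0)} (total capacity 47)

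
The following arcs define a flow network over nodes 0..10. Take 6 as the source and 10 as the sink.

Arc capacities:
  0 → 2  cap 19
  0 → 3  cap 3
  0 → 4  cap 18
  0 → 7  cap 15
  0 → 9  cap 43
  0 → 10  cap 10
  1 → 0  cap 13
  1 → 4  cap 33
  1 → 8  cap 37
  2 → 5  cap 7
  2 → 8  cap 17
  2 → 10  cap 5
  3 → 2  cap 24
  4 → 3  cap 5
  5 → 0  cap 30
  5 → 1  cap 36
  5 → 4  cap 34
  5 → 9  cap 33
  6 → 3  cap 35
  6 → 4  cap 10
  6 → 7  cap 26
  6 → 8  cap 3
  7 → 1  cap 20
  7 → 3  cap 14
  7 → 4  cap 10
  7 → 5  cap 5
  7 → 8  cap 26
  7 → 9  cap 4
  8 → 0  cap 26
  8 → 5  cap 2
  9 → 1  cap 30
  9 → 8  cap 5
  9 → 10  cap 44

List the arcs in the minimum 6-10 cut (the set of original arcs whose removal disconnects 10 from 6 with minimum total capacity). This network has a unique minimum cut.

Min-cut arcs: {(3,2), (6,7), (6,8)} (total capacity 53)

augment #1: 6→3→2→10 push 5
augment #2: 6→7→9→10 push 4
augment #3: 6→8→0→10 push 3
augment #4: 6→7→1→0→10 push 7
augment #5: 6→7→5→9→10 push 5
augment #6: 6→3→2→5→9→10 push 7
augment #7: 6→7→1→0→9→10 push 6
augment #8: 6→7→8→0→9→10 push 4
augment #9: 6→3→2→8→0→9→10 push 12
max flow = 53; residual-reachable set from 6 gives S-side
cut edges (S→T): {(3,2), (6,7), (6,8)} total cap 53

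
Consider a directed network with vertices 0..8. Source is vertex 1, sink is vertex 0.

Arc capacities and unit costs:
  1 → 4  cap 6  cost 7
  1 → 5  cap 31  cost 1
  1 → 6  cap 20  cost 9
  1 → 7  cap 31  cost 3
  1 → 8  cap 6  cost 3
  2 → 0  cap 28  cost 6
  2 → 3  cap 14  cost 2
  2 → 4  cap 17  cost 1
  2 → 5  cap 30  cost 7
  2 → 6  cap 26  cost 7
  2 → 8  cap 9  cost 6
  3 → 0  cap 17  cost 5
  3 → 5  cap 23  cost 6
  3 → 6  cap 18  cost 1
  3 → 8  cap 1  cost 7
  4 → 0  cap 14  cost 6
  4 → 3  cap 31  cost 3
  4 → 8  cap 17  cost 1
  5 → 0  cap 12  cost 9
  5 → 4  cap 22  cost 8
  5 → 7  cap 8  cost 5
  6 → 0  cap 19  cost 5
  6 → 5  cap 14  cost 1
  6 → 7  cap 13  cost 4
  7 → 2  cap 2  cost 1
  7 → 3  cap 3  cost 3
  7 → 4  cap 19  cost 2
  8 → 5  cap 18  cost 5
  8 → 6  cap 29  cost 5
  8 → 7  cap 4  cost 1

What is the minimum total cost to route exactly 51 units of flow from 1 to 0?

shortest-cost path #1: 1→5→0 push 12 @ unit cost 10 (adds 120)
shortest-cost path #2: 1→7→2→0 push 2 @ unit cost 10 (adds 20)
shortest-cost path #3: 1→7→3→0 push 3 @ unit cost 11 (adds 33)
shortest-cost path #4: 1→7→4→0 push 14 @ unit cost 11 (adds 154)
shortest-cost path #5: 1→8→6→0 push 6 @ unit cost 13 (adds 78)
shortest-cost path #6: 1→7→4→3→0 push 5 @ unit cost 13 (adds 65)
shortest-cost path #7: 1→6→0 push 9 @ unit cost 14 (adds 126)
total cost = 596

Minimum cost for 51 units: 596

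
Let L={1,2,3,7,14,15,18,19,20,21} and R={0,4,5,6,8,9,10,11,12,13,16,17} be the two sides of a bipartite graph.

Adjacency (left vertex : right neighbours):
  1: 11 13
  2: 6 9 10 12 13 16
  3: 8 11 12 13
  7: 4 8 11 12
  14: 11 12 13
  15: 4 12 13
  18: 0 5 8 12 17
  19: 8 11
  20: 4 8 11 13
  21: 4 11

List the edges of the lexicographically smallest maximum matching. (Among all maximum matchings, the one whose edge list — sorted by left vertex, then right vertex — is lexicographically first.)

|M| = 7 (so the lex-smallest maximum matching has 7 edges)
process left vertices in ascending order; for each, take the smallest-labelled available neighbour that still permits 7 edges overall, or leave it unmatched if none does
lex-smallest matching: {1-11, 2-6, 3-8, 7-4, 14-12, 15-13, 18-0}

Lex-smallest maximum matching: {(1,11), (2,6), (3,8), (7,4), (14,12), (15,13), (18,0)}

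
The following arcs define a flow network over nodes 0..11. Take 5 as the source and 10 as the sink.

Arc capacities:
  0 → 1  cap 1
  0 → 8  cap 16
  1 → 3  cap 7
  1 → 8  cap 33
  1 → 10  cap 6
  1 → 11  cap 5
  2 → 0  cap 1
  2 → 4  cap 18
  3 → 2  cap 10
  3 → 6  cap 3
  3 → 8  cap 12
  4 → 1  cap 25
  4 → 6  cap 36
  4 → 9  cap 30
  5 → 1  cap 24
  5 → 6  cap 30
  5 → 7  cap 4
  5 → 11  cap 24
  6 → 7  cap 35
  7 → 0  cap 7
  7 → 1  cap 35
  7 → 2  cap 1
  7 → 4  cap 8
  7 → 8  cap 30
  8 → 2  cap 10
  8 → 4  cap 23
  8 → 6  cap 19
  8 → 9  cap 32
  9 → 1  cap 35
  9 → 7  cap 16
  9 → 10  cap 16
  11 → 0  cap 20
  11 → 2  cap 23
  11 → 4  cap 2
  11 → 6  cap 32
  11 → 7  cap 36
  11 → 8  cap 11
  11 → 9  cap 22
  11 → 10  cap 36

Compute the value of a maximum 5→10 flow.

Maximum flow value: 51

augment #1: 5→1→10 bottleneck 6, total now 6
augment #2: 5→11→10 bottleneck 24, total now 30
augment #3: 5→1→11→10 bottleneck 5, total now 35
augment #4: 5→1→8→9→10 bottleneck 13, total now 48
augment #5: 5→7→4→9→10 bottleneck 3, total now 51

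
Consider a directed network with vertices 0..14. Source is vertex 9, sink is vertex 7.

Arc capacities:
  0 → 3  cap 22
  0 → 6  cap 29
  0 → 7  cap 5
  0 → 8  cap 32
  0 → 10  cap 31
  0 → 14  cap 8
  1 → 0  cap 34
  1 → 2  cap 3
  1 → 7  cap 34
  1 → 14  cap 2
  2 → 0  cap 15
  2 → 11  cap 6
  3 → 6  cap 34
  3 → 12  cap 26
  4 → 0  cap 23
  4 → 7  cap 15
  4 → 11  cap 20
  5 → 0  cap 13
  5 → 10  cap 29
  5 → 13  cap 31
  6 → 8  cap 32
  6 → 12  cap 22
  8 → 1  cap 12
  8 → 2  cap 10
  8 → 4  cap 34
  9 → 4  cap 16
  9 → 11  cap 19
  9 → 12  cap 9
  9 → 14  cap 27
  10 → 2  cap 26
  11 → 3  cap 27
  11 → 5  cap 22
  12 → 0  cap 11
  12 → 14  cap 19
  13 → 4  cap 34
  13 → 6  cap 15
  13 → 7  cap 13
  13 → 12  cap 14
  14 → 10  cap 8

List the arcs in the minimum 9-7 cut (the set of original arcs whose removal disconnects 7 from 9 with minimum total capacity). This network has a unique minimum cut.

augment #1: 9→4→7 push 15
augment #2: 9→4→0→7 push 1
augment #3: 9→12→0→7 push 4
augment #4: 9→11→5→13→7 push 13
augment #5: 9→12→0→8→1→7 push 5
augment #6: 9→11→3→6→8→1→7 push 6
augment #7: 9→14→10→2→0→8→1→7 push 1
max flow = 45; residual-reachable set from 9 gives S-side
cut edges (S→T): {(0,7), (4,7), (8,1), (13,7)} total cap 45

Min-cut arcs: {(0,7), (4,7), (8,1), (13,7)} (total capacity 45)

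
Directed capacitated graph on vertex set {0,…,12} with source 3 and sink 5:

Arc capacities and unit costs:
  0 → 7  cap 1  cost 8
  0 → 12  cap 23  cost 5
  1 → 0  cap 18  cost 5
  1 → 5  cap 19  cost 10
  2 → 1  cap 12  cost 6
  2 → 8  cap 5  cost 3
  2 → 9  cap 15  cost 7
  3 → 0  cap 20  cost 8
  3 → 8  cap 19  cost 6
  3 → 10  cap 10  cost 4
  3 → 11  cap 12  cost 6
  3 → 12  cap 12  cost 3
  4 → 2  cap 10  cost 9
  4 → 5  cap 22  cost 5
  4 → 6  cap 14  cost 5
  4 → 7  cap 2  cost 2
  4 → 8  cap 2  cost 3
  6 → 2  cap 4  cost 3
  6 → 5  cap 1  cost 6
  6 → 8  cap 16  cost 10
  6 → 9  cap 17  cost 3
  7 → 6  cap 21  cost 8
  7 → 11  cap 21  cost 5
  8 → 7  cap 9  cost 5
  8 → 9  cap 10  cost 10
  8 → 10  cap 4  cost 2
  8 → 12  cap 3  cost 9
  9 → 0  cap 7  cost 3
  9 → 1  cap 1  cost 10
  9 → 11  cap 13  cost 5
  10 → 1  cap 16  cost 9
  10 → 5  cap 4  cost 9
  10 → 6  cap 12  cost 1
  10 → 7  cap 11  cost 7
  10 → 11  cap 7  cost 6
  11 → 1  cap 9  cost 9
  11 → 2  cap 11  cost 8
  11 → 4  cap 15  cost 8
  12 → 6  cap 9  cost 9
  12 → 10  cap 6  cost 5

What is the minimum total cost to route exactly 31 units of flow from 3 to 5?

Minimum cost for 31 units: 649

shortest-cost path #1: 3→10→6→5 push 1 @ unit cost 11 (adds 11)
shortest-cost path #2: 3→10→5 push 4 @ unit cost 13 (adds 52)
shortest-cost path #3: 3→11→4→5 push 12 @ unit cost 19 (adds 228)
shortest-cost path #4: 3→10→1→5 push 5 @ unit cost 23 (adds 115)
shortest-cost path #5: 3→8→10→1→5 push 4 @ unit cost 27 (adds 108)
shortest-cost path #6: 3→12→10→1→5 push 5 @ unit cost 27 (adds 135)
total cost = 649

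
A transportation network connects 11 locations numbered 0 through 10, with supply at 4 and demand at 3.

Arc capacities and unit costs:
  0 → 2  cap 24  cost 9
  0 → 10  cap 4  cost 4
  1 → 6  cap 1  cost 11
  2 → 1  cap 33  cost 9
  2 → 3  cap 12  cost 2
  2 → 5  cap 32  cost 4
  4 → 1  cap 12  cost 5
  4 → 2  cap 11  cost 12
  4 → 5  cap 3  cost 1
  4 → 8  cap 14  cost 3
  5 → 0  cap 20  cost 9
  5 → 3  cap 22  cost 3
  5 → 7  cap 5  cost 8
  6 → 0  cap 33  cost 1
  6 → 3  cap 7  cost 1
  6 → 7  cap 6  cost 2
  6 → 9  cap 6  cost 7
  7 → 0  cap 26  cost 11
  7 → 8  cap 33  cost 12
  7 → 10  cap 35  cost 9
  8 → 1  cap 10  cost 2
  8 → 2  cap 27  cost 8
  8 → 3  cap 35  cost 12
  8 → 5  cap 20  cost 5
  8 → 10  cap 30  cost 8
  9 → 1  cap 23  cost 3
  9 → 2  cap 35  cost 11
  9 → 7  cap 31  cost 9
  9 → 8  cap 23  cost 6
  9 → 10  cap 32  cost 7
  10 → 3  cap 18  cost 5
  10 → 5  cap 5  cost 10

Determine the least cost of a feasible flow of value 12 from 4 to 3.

Minimum cost for 12 units: 111

shortest-cost path #1: 4→5→3 push 3 @ unit cost 4 (adds 12)
shortest-cost path #2: 4→8→5→3 push 9 @ unit cost 11 (adds 99)
total cost = 111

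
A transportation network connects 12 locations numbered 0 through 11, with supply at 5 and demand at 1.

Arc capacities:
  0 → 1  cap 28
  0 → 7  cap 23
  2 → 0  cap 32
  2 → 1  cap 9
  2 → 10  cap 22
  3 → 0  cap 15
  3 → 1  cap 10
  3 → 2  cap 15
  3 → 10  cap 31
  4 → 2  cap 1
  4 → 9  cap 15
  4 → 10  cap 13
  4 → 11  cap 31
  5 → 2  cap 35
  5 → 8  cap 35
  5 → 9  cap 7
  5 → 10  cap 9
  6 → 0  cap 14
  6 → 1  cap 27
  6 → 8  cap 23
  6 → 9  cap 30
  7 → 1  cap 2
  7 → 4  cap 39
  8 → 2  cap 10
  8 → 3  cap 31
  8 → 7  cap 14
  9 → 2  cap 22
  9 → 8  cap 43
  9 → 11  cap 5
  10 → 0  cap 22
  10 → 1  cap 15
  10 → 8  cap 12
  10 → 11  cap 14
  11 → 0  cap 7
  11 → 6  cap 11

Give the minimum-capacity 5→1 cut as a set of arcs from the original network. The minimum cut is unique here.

Min-cut arcs: {(0,1), (2,1), (3,1), (7,1), (10,1), (11,6)} (total capacity 75)

augment #1: 5→2→1 push 9
augment #2: 5→10→1 push 9
augment #3: 5→2→0→1 push 26
augment #4: 5→8→3→1 push 10
augment #5: 5→8→7→1 push 2
augment #6: 5→8→2→0→1 push 2
augment #7: 5→8→2→10→1 push 6
augment #8: 5→9→11→6→1 push 5
augment #9: 5→8→2→10→11→6→1 push 2
augment #10: 5→8→3→10→11→6→1 push 4
max flow = 75; residual-reachable set from 5 gives S-side
cut edges (S→T): {(0,1), (2,1), (3,1), (7,1), (10,1), (11,6)} total cap 75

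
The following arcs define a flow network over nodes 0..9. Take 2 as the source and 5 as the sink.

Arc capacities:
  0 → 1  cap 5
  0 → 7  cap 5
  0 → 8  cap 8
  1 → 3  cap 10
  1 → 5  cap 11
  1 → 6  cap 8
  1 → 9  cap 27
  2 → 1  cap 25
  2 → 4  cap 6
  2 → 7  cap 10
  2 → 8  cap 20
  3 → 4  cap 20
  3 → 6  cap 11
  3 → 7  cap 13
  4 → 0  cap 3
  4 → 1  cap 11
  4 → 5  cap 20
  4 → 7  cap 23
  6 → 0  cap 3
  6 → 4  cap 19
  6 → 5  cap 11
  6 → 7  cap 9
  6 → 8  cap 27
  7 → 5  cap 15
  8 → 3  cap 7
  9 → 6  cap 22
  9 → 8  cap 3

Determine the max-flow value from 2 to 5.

augment #1: 2→1→5 bottleneck 11, total now 11
augment #2: 2→4→5 bottleneck 6, total now 17
augment #3: 2→7→5 bottleneck 10, total now 27
augment #4: 2→1→6→5 bottleneck 8, total now 35
augment #5: 2→1→3→4→5 bottleneck 6, total now 41
augment #6: 2→8→3→4→5 bottleneck 7, total now 48

Maximum flow value: 48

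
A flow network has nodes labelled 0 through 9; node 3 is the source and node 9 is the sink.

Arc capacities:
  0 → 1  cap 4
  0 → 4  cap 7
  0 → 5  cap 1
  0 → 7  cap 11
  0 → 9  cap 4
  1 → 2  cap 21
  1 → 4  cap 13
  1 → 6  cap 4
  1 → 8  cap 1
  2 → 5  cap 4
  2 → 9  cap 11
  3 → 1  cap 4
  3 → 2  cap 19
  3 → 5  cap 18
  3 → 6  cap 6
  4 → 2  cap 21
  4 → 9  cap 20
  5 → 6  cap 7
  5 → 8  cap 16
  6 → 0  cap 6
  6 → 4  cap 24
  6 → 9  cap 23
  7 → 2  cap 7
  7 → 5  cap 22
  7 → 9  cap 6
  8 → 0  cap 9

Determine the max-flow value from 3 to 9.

Maximum flow value: 37

augment #1: 3→2→9 bottleneck 11, total now 11
augment #2: 3→6→9 bottleneck 6, total now 17
augment #3: 3→1→4→9 bottleneck 4, total now 21
augment #4: 3→5→6→9 bottleneck 7, total now 28
augment #5: 3→5→8→0→9 bottleneck 4, total now 32
augment #6: 3→5→8→0→4→9 bottleneck 5, total now 37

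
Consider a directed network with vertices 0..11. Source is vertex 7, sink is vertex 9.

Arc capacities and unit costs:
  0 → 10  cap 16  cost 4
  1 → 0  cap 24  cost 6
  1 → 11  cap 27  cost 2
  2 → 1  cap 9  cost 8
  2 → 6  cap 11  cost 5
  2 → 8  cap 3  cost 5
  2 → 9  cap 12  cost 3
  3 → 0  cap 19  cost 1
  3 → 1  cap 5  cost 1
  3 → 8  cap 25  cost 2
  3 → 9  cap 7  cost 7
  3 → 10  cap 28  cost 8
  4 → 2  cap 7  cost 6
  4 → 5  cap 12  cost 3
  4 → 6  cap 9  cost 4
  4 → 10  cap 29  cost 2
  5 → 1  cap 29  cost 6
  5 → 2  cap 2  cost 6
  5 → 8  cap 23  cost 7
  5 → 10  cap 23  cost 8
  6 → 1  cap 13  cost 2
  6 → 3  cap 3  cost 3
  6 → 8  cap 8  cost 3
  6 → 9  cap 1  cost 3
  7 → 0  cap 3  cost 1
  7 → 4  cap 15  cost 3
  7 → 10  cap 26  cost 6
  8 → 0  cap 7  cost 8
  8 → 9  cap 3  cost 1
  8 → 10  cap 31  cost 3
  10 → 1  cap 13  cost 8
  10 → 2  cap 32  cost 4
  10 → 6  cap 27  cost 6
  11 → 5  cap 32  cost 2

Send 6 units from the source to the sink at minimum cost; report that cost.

shortest-cost path #1: 7→4→6→9 push 1 @ unit cost 10 (adds 10)
shortest-cost path #2: 7→4→6→8→9 push 3 @ unit cost 11 (adds 33)
shortest-cost path #3: 7→4→2→9 push 2 @ unit cost 12 (adds 24)
total cost = 67

Minimum cost for 6 units: 67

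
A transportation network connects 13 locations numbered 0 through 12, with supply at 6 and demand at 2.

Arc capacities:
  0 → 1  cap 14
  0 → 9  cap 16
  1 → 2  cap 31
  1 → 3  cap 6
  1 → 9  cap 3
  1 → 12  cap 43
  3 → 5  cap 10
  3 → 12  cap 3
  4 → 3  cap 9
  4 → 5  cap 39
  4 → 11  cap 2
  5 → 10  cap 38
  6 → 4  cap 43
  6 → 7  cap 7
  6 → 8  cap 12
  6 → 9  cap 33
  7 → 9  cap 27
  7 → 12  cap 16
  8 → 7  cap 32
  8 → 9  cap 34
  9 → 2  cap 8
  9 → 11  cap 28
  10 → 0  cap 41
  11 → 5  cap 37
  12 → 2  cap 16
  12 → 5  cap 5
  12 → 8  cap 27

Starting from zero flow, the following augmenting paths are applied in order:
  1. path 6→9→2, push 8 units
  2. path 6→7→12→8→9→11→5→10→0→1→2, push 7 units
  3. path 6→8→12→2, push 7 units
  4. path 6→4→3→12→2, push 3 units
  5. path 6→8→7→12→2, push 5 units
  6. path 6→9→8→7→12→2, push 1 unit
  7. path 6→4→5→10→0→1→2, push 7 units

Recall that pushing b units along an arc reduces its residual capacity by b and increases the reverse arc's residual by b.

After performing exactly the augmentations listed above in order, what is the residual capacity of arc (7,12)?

Residual capacity of (7,12): 3

after path 1 (6→9→2, push 8): res(7,12)=16
after path 2 (6→7→12→8→9→11→5→10→0→1→2, push 7): res(7,12)=9
after path 3 (6→8→12→2, push 7): res(7,12)=9
after path 4 (6→4→3→12→2, push 3): res(7,12)=9
after path 5 (6→8→7→12→2, push 5): res(7,12)=4
after path 6 (6→9→8→7→12→2, push 1): res(7,12)=3
after path 7 (6→4→5→10→0→1→2, push 7): res(7,12)=3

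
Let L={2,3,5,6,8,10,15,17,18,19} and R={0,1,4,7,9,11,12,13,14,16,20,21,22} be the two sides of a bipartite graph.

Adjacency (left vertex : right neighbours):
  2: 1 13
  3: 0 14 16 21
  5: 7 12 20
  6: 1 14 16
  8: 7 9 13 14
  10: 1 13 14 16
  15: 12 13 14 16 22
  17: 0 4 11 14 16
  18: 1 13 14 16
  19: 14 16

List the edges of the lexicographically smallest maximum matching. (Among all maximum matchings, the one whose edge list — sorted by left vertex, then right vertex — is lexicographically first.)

Lex-smallest maximum matching: {(2,1), (3,0), (5,7), (6,14), (8,9), (10,13), (15,12), (17,4), (18,16)}

|M| = 9 (so the lex-smallest maximum matching has 9 edges)
process left vertices in ascending order; for each, take the smallest-labelled available neighbour that still permits 9 edges overall, or leave it unmatched if none does
lex-smallest matching: {2-1, 3-0, 5-7, 6-14, 8-9, 10-13, 15-12, 17-4, 18-16}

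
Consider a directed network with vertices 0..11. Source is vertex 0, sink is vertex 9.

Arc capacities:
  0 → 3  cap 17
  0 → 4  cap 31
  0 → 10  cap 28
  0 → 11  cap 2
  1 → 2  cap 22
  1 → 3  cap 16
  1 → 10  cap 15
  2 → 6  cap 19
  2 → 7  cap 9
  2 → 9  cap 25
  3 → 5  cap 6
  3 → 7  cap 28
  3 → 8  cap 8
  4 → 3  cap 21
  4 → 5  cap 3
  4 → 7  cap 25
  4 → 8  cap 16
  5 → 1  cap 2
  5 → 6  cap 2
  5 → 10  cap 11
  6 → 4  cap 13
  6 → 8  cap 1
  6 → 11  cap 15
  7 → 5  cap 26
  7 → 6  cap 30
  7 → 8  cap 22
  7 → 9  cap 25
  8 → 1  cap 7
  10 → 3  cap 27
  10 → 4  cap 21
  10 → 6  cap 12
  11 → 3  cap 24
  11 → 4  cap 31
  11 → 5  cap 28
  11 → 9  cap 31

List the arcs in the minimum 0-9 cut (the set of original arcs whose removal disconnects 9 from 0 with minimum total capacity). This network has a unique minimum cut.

Min-cut arcs: {(0,11), (5,1), (6,11), (7,9), (8,1)} (total capacity 51)

augment #1: 0→11→9 push 2
augment #2: 0→3→7→9 push 17
augment #3: 0→4→7→9 push 8
augment #4: 0→10→6→11→9 push 12
augment #5: 0→4→5→1→2→9 push 2
augment #6: 0→4→5→6→11→9 push 1
augment #7: 0→4→7→6→11→9 push 2
augment #8: 0→4→8→1→2→9 push 7
max flow = 51; residual-reachable set from 0 gives S-side
cut edges (S→T): {(0,11), (5,1), (6,11), (7,9), (8,1)} total cap 51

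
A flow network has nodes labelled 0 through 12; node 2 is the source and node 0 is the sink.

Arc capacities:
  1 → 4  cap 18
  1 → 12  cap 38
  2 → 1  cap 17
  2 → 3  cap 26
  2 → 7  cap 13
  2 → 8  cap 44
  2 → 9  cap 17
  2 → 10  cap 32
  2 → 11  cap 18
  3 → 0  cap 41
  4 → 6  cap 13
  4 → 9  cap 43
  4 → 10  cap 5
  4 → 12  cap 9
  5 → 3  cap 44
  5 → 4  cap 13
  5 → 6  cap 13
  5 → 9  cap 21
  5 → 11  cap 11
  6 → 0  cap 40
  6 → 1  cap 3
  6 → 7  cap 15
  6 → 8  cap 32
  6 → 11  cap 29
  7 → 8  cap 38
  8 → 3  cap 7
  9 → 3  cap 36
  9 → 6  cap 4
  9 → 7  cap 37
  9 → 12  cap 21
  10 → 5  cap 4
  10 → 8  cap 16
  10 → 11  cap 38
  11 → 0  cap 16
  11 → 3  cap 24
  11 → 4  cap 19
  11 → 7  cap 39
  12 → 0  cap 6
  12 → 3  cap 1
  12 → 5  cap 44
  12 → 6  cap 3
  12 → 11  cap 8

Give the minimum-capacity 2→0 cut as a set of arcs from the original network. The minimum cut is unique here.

Min-cut arcs: {(3,0), (4,6), (5,6), (9,6), (11,0), (12,0), (12,6)} (total capacity 96)

augment #1: 2→3→0 push 26
augment #2: 2→11→0 push 16
augment #3: 2→1→12→0 push 6
augment #4: 2→8→3→0 push 7
augment #5: 2→9→3→0 push 8
augment #6: 2→9→6→0 push 4
augment #7: 2→1→4→6→0 push 11
augment #8: 2→9→12→6→0 push 3
augment #9: 2→10→5→6→0 push 4
augment #10: 2→11→4→6→0 push 2
augment #11: 2→9→12→5→6→0 push 2
augment #12: 2→10→11→4→12→5→6→0 push 7
max flow = 96; residual-reachable set from 2 gives S-side
cut edges (S→T): {(3,0), (4,6), (5,6), (9,6), (11,0), (12,0), (12,6)} total cap 96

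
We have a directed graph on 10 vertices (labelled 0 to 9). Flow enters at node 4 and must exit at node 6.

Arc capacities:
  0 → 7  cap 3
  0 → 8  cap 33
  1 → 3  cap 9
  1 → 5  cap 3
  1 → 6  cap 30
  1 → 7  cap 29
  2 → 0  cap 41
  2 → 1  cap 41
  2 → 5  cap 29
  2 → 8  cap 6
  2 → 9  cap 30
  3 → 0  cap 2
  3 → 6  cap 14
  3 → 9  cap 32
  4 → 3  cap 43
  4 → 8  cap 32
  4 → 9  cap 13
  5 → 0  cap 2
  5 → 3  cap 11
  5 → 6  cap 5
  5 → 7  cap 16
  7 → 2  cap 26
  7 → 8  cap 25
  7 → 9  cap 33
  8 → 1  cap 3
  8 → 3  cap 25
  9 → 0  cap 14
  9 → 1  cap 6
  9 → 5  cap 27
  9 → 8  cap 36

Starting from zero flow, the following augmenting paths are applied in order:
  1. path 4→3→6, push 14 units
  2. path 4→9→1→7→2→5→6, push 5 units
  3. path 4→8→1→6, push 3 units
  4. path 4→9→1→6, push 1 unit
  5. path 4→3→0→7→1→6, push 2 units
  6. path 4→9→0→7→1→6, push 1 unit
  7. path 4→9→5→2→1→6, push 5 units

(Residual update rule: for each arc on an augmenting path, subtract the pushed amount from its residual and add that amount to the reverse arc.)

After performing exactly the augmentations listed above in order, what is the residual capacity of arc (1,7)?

after path 1 (4→3→6, push 14): res(1,7)=29
after path 2 (4→9→1→7→2→5→6, push 5): res(1,7)=24
after path 3 (4→8→1→6, push 3): res(1,7)=24
after path 4 (4→9→1→6, push 1): res(1,7)=24
after path 5 (4→3→0→7→1→6, push 2): res(1,7)=26
after path 6 (4→9→0→7→1→6, push 1): res(1,7)=27
after path 7 (4→9→5→2→1→6, push 5): res(1,7)=27

Residual capacity of (1,7): 27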